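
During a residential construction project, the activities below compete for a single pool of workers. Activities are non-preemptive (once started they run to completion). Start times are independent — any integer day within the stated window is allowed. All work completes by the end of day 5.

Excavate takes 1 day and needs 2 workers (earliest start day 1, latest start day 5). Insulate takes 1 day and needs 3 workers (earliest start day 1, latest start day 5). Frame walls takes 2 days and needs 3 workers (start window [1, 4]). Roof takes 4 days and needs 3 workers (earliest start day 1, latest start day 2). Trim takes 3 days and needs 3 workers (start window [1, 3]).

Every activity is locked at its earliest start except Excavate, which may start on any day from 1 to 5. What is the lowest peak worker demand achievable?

Excavate@1: d1:14  d2:9  d3:6  d4:3  d5:0 → peak 14
Excavate@2: d1:12  d2:11  d3:6  d4:3  d5:0 → peak 12
Excavate@3: d1:12  d2:9  d3:8  d4:3  d5:0 → peak 12
Excavate@4: d1:12  d2:9  d3:6  d4:5  d5:0 → peak 12
Excavate@5: d1:12  d2:9  d3:6  d4:3  d5:2 → peak 12
Best is Excavate@2, peak 12.

12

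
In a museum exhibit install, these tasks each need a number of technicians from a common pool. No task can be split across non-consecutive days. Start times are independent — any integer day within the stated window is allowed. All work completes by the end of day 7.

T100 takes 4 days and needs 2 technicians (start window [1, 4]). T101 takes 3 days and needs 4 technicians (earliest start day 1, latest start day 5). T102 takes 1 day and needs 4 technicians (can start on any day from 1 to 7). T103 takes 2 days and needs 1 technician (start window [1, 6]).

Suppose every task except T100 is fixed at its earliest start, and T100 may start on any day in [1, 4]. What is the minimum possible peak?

9

T100@1: d1:11  d2:7  d3:6  d4:2  d5:0  d6:0  d7:0 → peak 11
T100@2: d1:9  d2:7  d3:6  d4:2  d5:2  d6:0  d7:0 → peak 9
T100@3: d1:9  d2:5  d3:6  d4:2  d5:2  d6:2  d7:0 → peak 9
T100@4: d1:9  d2:5  d3:4  d4:2  d5:2  d6:2  d7:2 → peak 9
Best is T100@2, peak 9.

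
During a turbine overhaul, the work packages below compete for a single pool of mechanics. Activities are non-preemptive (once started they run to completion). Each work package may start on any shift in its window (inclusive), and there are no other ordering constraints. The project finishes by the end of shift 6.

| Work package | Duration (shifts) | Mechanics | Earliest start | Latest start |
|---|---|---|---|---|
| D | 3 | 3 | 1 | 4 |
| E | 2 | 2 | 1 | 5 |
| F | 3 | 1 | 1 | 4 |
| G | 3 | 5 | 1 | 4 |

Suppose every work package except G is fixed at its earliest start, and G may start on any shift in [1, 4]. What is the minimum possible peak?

6

G@1: s1:11  s2:11  s3:9  s4:0  s5:0  s6:0 → peak 11
G@2: s1:6  s2:11  s3:9  s4:5  s5:0  s6:0 → peak 11
G@3: s1:6  s2:6  s3:9  s4:5  s5:5  s6:0 → peak 9
G@4: s1:6  s2:6  s3:4  s4:5  s5:5  s6:5 → peak 6
Best is G@4, peak 6.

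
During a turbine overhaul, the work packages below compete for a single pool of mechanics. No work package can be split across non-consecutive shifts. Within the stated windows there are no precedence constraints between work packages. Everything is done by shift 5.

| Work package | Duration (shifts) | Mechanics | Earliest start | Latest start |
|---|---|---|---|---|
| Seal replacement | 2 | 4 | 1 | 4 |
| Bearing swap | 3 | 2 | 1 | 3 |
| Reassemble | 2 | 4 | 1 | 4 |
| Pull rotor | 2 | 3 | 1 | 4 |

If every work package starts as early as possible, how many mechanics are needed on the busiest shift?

13

Early-start schedule: Seal replacement@1, Bearing swap@1, Reassemble@1, Pull rotor@1.
Load per shift: shift 1: 13, shift 2: 13, shift 3: 2, shift 4: 0, shift 5: 0.
Peak is 13.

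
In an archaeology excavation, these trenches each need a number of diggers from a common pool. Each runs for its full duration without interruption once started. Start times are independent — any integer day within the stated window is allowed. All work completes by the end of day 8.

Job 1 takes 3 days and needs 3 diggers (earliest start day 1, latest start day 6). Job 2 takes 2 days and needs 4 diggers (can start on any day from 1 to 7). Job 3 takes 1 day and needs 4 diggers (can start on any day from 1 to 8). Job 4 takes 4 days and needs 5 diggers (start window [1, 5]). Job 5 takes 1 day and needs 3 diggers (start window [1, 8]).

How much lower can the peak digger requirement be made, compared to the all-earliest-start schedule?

12

Early-start peak: d1:19  d2:12  d3:8  d4:5  d5:0  d6:0  d7:0  d8:0 ⇒ 19.
Leveled (Job 1@1, Job 2@1, Job 3@3, Job 4@4, Job 5@8): d1:7  d2:7  d3:7  d4:5  d5:5  d6:5  d7:5  d8:3 ⇒ 7.
Reduction 19 − 7 = 12.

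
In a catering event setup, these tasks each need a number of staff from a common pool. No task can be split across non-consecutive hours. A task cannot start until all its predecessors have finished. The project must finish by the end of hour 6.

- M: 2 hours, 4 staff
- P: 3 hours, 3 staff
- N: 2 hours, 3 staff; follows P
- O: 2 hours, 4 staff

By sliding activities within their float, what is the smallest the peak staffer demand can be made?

Early-start (M@1, P@1, N@4, O@1) gives peak 11: h1:11  h2:11  h3:3  h4:3  h5:3  h6:0.
Shift O→3.
Schedule M@1, P@1, N@4, O@3: h1:7  h2:7  h3:7  h4:7  h5:3  h6:0 — peak 7.

7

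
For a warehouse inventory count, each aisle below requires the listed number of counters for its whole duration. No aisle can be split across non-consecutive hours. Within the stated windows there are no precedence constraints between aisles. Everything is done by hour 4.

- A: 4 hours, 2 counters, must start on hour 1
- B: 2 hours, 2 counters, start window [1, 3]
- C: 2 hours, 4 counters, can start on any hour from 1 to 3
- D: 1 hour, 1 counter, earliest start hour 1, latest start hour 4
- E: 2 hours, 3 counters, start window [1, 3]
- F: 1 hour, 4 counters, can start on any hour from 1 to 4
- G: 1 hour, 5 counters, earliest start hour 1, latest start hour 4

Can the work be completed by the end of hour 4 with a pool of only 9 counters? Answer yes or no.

Schedule A@1, B@1, C@2, D@2, E@3, F@4, G@1: h1:9  h2:9  h3:9  h4:9 — peak 9 ≤ 9.

yes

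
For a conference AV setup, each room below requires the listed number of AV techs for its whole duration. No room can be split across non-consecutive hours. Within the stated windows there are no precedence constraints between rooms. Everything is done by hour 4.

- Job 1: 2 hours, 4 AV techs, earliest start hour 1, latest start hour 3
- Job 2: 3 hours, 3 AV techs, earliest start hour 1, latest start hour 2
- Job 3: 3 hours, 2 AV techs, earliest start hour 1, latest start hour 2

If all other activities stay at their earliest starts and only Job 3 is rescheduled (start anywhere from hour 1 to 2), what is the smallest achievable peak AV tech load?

9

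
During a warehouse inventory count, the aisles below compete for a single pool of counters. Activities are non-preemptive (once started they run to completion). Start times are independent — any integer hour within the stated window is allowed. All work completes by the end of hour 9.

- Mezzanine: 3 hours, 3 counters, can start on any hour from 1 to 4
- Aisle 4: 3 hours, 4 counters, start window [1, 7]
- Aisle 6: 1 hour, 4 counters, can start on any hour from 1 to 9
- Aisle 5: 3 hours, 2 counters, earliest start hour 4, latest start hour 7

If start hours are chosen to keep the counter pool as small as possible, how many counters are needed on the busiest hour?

5

Early-start (Mezzanine@1, Aisle 4@1, Aisle 6@1, Aisle 5@4) gives peak 11: h1:11  h2:7  h3:7  h4:2  h5:2  h6:2  h7:0  h8:0  h9:0.
Shift Mezzanine→2, Aisle 4→7.
Schedule Mezzanine@2, Aisle 4@7, Aisle 6@1, Aisle 5@4: h1:4  h2:3  h3:3  h4:5  h5:2  h6:2  h7:4  h8:4  h9:4 — peak 5.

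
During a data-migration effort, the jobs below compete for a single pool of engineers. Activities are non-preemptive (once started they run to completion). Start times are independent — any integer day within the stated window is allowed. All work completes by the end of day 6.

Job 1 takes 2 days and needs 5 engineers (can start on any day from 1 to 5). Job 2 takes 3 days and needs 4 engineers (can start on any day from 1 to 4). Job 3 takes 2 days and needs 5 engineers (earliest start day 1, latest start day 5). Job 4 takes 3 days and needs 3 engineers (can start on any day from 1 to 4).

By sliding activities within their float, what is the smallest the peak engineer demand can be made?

Early-start (Job 1@1, Job 2@1, Job 3@1, Job 4@1) gives peak 17: d1:17  d2:17  d3:7  d4:0  d5:0  d6:0.
Shift Job 3→3, Job 4→4.
Schedule Job 1@1, Job 2@1, Job 3@3, Job 4@4: d1:9  d2:9  d3:9  d4:8  d5:3  d6:3 — peak 9.

9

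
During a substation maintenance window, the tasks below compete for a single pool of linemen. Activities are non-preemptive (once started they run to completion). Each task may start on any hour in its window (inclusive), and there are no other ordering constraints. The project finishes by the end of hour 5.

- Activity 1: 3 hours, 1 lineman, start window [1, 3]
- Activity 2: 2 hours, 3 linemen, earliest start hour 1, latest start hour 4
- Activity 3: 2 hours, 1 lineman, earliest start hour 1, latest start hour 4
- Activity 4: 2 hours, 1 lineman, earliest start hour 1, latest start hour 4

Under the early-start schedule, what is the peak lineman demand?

6

Early-start schedule: Activity 1@1, Activity 2@1, Activity 3@1, Activity 4@1.
Load per hour: hour 1: 6, hour 2: 6, hour 3: 1, hour 4: 0, hour 5: 0.
Peak is 6.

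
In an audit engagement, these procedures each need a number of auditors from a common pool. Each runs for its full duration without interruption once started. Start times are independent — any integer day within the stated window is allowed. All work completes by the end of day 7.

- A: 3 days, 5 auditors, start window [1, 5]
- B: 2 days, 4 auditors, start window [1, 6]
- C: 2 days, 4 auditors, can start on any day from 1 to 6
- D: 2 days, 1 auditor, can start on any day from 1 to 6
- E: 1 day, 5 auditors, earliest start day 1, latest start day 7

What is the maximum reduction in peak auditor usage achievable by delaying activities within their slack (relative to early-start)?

11

Early-start peak: d1:19  d2:14  d3:5  d4:0  d5:0  d6:0  d7:0 ⇒ 19.
Leveled (A@1, B@4, C@4, D@1, E@6): d1:6  d2:6  d3:5  d4:8  d5:8  d6:5  d7:0 ⇒ 8.
Reduction 19 − 8 = 11.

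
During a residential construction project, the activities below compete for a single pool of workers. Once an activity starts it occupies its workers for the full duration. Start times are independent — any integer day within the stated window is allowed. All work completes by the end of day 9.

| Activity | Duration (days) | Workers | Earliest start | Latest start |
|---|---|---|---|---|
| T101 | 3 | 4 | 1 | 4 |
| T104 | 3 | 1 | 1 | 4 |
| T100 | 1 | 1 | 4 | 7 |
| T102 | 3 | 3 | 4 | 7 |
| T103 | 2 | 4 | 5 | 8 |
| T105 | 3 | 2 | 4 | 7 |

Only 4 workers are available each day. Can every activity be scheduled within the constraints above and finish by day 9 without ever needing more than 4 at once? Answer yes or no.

no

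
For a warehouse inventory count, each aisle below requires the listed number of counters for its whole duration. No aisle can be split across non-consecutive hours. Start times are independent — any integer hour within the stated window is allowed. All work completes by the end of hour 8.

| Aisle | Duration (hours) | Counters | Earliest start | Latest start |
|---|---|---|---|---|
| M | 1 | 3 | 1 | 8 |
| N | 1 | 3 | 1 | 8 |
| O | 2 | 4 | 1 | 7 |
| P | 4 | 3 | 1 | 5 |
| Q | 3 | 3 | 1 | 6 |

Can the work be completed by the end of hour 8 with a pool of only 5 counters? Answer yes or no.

no

The minimum achievable peak is 6; 5 < 6, so no feasible schedule stays within the cap.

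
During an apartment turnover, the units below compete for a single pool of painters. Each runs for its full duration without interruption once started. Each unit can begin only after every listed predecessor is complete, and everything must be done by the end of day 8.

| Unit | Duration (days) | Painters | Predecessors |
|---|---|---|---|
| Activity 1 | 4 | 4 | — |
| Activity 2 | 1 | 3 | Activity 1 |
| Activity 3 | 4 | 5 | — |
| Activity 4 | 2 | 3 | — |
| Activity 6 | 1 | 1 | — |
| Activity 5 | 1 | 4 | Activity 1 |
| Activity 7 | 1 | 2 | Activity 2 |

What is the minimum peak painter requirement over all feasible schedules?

Early-start (Activity 1@1, Activity 2@5, Activity 3@1, Activity 4@1, Activity 6@1, Activity 5@5, Activity 7@6) gives peak 13: d1:13  d2:12  d3:9  d4:9  d5:7  d6:2  d7:0  d8:0.
Shift Activity 4→5, Activity 6→5, Activity 5→6.
Schedule Activity 1@1, Activity 2@5, Activity 3@1, Activity 4@5, Activity 6@5, Activity 5@6, Activity 7@6: d1:9  d2:9  d3:9  d4:9  d5:7  d6:9  d7:0  d8:0 — peak 9.

9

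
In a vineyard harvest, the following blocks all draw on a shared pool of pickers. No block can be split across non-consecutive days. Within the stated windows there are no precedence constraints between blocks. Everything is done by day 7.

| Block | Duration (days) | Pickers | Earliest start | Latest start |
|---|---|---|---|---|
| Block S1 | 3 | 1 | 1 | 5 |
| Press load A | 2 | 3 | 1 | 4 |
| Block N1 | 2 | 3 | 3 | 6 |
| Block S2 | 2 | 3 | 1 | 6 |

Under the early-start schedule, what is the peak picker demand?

7

Early-start schedule: Block S1@1, Press load A@1, Block N1@3, Block S2@1.
Load per day: day 1: 7, day 2: 7, day 3: 4, day 4: 3, day 5: 0, day 6: 0, day 7: 0.
Peak is 7.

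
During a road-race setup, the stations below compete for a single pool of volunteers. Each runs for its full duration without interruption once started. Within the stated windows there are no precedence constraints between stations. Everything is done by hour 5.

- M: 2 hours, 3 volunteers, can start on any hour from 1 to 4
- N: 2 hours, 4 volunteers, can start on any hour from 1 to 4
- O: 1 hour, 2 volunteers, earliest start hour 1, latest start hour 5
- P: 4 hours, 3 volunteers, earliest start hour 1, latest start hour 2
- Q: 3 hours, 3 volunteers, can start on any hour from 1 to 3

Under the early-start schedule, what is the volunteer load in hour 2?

At early start, hour 2 has: M, N, P, Q.
Demand: 3 + 4 + 3 + 3 = 13.

13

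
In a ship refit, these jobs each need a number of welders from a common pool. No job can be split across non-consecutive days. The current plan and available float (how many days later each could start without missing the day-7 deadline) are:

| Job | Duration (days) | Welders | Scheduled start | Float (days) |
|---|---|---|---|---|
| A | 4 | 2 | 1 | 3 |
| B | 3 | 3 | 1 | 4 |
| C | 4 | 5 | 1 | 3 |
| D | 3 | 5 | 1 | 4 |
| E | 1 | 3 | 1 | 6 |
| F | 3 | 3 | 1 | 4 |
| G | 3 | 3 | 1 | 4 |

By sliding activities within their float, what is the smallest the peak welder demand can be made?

Early-start (A@1, B@1, C@1, D@1, E@1, F@1, G@1) gives peak 24: d1:24  d2:21  d3:21  d4:7  d5:0  d6:0  d7:0.
Shift D→5, E→4, F→5, G→5.
Schedule A@1, B@1, C@1, D@5, E@4, F@5, G@5: d1:10  d2:10  d3:10  d4:10  d5:11  d6:11  d7:11 — peak 11.
Total welder-days = 73 over 7 days ⇒ peak ≥ ⌈73/7⌉ = 11, so 11 is optimal.

11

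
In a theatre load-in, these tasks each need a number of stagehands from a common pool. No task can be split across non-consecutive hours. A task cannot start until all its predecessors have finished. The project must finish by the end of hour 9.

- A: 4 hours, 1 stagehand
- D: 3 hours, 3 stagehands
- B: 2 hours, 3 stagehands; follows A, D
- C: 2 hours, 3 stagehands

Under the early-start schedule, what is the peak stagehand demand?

Early-start schedule: A@1, D@1, B@5, C@1.
Load per hour: hour 1: 7, hour 2: 7, hour 3: 4, hour 4: 1, hour 5: 3, hour 6: 3, hour 7: 0, hour 8: 0, hour 9: 0.
Peak is 7.

7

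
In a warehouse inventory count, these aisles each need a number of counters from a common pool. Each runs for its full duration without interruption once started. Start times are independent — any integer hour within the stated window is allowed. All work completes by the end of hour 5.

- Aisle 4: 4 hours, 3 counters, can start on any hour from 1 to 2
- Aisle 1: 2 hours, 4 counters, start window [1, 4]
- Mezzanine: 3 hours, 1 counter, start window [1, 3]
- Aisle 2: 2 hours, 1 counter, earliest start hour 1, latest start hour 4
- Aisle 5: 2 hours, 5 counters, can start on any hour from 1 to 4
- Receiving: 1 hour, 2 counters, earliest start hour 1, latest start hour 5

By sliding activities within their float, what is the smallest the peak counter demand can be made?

Early-start (Aisle 4@1, Aisle 1@1, Mezzanine@1, Aisle 2@1, Aisle 5@1, Receiving@1) gives peak 16: h1:16  h2:14  h3:4  h4:3  h5:0.
Shift Aisle 5→3, Receiving→5.
Schedule Aisle 4@1, Aisle 1@1, Mezzanine@1, Aisle 2@1, Aisle 5@3, Receiving@5: h1:9  h2:9  h3:9  h4:8  h5:2 — peak 9.

9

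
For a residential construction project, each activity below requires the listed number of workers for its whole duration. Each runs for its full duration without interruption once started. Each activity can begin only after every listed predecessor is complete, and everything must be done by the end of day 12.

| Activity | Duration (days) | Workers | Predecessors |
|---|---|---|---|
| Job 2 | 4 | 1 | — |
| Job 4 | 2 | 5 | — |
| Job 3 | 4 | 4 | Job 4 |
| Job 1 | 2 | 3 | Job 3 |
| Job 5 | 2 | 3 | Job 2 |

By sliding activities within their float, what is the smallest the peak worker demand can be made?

Early-start (Job 2@1, Job 4@1, Job 3@3, Job 1@7, Job 5@5) gives peak 7: d1:6  d2:6  d3:5  d4:5  d5:7  d6:7  d7:3  d8:3  d9:0  d10:0  d11:0  d12:0.
Shift Job 2→3, Job 5→9.
Schedule Job 2@3, Job 4@1, Job 3@3, Job 1@7, Job 5@9: d1:5  d2:5  d3:5  d4:5  d5:5  d6:5  d7:3  d8:3  d9:3  d10:3  d11:0  d12:0 — peak 5.

5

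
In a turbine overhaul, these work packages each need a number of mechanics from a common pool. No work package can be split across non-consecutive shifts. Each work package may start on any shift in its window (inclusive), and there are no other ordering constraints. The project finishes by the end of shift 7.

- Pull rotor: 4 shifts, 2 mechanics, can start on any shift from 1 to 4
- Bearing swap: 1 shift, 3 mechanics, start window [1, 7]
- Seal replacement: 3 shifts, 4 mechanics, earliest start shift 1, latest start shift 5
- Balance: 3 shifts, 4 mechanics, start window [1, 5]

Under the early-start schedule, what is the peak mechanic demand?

13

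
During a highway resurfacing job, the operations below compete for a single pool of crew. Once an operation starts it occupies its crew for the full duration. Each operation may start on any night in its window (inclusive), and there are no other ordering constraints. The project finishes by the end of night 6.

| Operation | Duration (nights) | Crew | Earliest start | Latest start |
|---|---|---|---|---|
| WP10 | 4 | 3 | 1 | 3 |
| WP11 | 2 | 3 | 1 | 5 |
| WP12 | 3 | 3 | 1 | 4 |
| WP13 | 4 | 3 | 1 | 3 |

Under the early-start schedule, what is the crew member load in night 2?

12

At early start, night 2 has: WP10, WP11, WP12, WP13.
Demand: 3 + 3 + 3 + 3 = 12.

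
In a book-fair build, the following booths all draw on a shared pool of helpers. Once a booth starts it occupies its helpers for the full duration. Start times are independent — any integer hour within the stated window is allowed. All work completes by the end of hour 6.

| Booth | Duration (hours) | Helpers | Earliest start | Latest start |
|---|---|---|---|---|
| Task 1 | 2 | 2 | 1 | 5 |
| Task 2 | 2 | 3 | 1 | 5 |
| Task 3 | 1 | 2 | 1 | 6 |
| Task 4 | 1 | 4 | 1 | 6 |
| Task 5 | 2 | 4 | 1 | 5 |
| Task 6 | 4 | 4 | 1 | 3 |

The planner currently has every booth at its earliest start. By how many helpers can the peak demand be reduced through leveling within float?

11

Early-start peak: h1:19  h2:13  h3:4  h4:4  h5:0  h6:0 ⇒ 19.
Leveled (Task 1@1, Task 2@1, Task 3@1, Task 4@3, Task 5@4, Task 6@3): h1:7  h2:5  h3:8  h4:8  h5:8  h6:4 ⇒ 8.
Reduction 19 − 8 = 11.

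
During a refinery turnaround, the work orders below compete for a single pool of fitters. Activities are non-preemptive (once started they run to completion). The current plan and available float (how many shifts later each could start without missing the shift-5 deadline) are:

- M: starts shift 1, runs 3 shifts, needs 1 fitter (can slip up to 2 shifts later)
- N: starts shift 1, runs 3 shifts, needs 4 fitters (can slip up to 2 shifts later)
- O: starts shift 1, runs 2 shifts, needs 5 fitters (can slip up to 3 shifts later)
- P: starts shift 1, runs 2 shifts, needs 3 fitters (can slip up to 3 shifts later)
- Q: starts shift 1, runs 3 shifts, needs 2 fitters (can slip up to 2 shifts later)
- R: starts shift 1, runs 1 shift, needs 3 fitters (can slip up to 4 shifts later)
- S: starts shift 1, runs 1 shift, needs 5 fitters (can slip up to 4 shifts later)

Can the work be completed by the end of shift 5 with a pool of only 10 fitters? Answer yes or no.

yes

Schedule M@1, N@1, O@1, P@3, Q@3, R@4, S@5: s1:10  s2:10  s3:10  s4:8  s5:7 — peak 10 ≤ 10.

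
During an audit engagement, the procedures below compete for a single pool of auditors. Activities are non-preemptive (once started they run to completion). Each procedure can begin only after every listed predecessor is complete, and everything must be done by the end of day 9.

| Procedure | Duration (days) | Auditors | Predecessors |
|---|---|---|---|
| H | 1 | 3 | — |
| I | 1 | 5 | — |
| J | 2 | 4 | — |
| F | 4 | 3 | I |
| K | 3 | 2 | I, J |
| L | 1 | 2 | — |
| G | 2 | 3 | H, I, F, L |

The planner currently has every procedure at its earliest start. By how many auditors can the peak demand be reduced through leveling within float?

8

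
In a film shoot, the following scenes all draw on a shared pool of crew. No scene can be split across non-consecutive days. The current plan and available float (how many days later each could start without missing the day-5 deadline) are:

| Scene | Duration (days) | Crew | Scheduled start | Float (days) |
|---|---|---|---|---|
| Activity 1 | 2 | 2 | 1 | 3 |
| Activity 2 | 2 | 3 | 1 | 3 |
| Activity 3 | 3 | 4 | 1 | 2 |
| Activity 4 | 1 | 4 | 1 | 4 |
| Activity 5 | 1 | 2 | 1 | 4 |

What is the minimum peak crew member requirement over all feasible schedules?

Early-start (Activity 1@1, Activity 2@1, Activity 3@1, Activity 4@1, Activity 5@1) gives peak 15: d1:15  d2:9  d3:4  d4:0  d5:0.
Shift Activity 2→2, Activity 3→3, Activity 5→2.
Schedule Activity 1@1, Activity 2@2, Activity 3@3, Activity 4@1, Activity 5@2: d1:6  d2:7  d3:7  d4:4  d5:4 — peak 7.

7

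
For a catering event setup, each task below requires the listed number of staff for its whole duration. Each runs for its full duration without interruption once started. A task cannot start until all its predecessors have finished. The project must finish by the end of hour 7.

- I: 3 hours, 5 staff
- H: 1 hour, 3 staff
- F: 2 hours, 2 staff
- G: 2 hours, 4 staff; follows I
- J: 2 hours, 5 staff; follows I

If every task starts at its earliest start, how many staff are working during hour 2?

At early start, hour 2 has: I, F.
Demand: 5 + 2 = 7.

7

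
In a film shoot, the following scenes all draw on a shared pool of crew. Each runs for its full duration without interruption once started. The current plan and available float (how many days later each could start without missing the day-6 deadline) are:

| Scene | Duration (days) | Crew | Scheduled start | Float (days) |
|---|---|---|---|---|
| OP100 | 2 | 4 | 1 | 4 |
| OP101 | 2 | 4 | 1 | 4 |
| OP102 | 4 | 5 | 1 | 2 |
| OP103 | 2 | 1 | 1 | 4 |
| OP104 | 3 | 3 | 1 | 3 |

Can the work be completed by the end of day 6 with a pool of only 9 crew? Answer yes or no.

Schedule OP100@1, OP101@1, OP102@3, OP103@1, OP104@3: d1:9  d2:9  d3:8  d4:8  d5:8  d6:5 — peak 9 ≤ 9.

yes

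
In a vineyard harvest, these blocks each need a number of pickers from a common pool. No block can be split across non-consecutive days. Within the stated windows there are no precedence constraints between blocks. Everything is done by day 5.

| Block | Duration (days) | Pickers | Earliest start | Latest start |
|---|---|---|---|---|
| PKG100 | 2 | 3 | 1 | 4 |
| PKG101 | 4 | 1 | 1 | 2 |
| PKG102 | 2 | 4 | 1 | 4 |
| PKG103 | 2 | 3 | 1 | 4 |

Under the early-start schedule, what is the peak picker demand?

Early-start schedule: PKG100@1, PKG101@1, PKG102@1, PKG103@1.
Load per day: day 1: 11, day 2: 11, day 3: 1, day 4: 1, day 5: 0.
Peak is 11.

11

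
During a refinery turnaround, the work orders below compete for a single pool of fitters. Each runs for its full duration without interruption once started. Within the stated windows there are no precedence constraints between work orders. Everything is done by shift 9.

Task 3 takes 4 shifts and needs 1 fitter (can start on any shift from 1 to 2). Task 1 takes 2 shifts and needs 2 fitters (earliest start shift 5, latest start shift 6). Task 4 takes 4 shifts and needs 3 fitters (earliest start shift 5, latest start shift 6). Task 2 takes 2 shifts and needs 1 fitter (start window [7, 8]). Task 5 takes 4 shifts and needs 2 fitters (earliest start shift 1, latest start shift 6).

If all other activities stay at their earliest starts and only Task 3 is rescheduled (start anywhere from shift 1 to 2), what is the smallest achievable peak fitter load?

Task 3@1: s1:3  s2:3  s3:3  s4:3  s5:5  s6:5  s7:4  s8:4  s9:0 → peak 5
Task 3@2: s1:2  s2:3  s3:3  s4:3  s5:6  s6:5  s7:4  s8:4  s9:0 → peak 6
Best is Task 3@1, peak 5.

5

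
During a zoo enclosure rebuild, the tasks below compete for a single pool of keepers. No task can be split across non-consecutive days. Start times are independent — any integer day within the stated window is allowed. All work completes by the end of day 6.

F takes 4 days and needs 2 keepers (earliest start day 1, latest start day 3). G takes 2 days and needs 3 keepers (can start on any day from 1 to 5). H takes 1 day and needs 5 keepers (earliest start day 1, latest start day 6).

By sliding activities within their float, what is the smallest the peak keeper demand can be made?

5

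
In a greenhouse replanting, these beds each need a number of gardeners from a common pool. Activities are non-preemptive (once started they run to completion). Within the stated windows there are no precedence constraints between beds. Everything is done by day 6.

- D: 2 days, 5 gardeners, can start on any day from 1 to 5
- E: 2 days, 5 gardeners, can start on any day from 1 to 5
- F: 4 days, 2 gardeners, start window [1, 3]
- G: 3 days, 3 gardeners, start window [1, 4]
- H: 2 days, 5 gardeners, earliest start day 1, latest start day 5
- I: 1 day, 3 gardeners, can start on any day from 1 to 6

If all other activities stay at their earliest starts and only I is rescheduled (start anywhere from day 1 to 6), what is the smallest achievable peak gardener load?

20

I@1: d1:23  d2:20  d3:5  d4:2  d5:0  d6:0 → peak 23
I@2: d1:20  d2:23  d3:5  d4:2  d5:0  d6:0 → peak 23
I@3: d1:20  d2:20  d3:8  d4:2  d5:0  d6:0 → peak 20
I@4: d1:20  d2:20  d3:5  d4:5  d5:0  d6:0 → peak 20
I@5: d1:20  d2:20  d3:5  d4:2  d5:3  d6:0 → peak 20
I@6: d1:20  d2:20  d3:5  d4:2  d5:0  d6:3 → peak 20
Best is I@3, peak 20.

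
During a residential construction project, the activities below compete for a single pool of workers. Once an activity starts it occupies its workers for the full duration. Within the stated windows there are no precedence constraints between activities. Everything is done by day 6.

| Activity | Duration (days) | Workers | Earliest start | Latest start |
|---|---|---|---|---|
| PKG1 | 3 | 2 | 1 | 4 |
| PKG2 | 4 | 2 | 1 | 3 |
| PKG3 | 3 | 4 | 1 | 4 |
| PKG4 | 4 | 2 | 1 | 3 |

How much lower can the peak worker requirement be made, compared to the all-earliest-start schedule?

Early-start peak: d1:10  d2:10  d3:10  d4:4  d5:0  d6:0 ⇒ 10.
Leveled (PKG1@1, PKG2@1, PKG3@4, PKG4@1): d1:6  d2:6  d3:6  d4:8  d5:4  d6:4 ⇒ 8.
Reduction 10 − 8 = 2.

2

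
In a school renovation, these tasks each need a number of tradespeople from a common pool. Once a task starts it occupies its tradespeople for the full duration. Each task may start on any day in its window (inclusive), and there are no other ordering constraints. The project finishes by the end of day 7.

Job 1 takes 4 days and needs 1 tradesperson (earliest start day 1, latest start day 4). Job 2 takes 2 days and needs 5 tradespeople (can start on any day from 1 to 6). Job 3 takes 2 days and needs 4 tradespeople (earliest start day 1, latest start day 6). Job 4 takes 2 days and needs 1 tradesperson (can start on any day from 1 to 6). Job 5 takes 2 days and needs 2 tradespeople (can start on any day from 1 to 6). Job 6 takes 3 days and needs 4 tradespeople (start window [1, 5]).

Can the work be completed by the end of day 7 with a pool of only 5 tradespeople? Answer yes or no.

no

Total tradesperson-days = 40; over 7 days the average is 40/7 > 5, so some day must exceed 5.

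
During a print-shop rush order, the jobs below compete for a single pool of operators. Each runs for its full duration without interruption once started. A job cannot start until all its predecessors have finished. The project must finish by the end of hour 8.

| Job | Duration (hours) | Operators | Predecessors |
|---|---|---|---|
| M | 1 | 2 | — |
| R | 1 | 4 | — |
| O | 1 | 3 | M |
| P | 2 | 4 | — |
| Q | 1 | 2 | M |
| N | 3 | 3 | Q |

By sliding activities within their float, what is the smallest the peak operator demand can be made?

Early-start (M@1, R@1, O@2, P@1, Q@2, N@3) gives peak 10: h1:10  h2:9  h3:3  h4:3  h5:3  h6:0  h7:0  h8:0.
Shift R→2, O→3, P→4, Q→3, N→6.
Schedule M@1, R@2, O@3, P@4, Q@3, N@6: h1:2  h2:4  h3:5  h4:4  h5:4  h6:3  h7:3  h8:3 — peak 5.

5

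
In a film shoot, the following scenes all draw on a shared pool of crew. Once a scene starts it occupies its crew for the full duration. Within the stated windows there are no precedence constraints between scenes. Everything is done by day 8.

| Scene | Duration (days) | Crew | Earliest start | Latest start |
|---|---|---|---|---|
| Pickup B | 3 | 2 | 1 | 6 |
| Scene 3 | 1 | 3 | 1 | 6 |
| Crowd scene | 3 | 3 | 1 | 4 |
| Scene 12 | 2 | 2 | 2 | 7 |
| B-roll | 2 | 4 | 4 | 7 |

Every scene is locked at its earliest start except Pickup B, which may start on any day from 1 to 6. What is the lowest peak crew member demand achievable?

6

Pickup B@1: d1:8  d2:7  d3:7  d4:4  d5:4  d6:0  d7:0  d8:0 → peak 8
Pickup B@2: d1:6  d2:7  d3:7  d4:6  d5:4  d6:0  d7:0  d8:0 → peak 7
Pickup B@3: d1:6  d2:5  d3:7  d4:6  d5:6  d6:0  d7:0  d8:0 → peak 7
Pickup B@4: d1:6  d2:5  d3:5  d4:6  d5:6  d6:2  d7:0  d8:0 → peak 6
Pickup B@5: d1:6  d2:5  d3:5  d4:4  d5:6  d6:2  d7:2  d8:0 → peak 6
Pickup B@6: d1:6  d2:5  d3:5  d4:4  d5:4  d6:2  d7:2  d8:2 → peak 6
Best is Pickup B@4, peak 6.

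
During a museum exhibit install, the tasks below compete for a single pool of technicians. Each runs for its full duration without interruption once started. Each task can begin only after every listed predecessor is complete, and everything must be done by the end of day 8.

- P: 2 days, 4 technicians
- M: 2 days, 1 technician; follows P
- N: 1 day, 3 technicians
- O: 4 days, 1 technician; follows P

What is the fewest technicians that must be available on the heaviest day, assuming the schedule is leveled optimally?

Early-start (P@1, M@3, N@1, O@3) gives peak 7: d1:7  d2:4  d3:2  d4:2  d5:1  d6:1  d7:0  d8:0.
Shift N→3, O→4.
Schedule P@1, M@3, N@3, O@4: d1:4  d2:4  d3:4  d4:2  d5:1  d6:1  d7:1  d8:0 — peak 4.

4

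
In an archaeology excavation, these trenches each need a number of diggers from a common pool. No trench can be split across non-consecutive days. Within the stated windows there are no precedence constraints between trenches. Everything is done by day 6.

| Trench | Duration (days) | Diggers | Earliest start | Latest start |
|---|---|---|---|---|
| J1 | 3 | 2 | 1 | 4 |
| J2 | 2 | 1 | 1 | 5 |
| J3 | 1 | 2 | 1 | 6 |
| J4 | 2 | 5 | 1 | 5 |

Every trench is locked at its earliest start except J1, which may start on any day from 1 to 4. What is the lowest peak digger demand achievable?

8

J1@1: d1:10  d2:8  d3:2  d4:0  d5:0  d6:0 → peak 10
J1@2: d1:8  d2:8  d3:2  d4:2  d5:0  d6:0 → peak 8
J1@3: d1:8  d2:6  d3:2  d4:2  d5:2  d6:0 → peak 8
J1@4: d1:8  d2:6  d3:0  d4:2  d5:2  d6:2 → peak 8
Best is J1@2, peak 8.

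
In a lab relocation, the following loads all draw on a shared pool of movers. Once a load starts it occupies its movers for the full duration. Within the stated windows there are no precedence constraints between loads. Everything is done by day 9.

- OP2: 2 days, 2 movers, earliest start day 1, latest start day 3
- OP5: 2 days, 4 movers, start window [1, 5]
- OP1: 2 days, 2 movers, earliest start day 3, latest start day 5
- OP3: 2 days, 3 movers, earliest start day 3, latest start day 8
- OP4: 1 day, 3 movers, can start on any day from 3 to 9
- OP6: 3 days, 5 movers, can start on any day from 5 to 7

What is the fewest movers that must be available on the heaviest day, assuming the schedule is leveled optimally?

5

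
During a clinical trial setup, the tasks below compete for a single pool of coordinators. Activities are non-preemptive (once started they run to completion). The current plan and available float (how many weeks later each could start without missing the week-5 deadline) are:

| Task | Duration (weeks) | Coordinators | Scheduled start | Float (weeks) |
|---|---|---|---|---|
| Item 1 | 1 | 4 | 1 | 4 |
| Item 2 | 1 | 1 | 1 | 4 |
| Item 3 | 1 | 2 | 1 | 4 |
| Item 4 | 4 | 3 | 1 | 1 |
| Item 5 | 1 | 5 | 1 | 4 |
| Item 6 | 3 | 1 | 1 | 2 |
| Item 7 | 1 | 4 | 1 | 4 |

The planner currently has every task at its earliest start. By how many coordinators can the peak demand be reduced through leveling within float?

13

Early-start peak: w1:20  w2:4  w3:4  w4:3  w5:0 ⇒ 20.
Leveled (Item 1@1, Item 2@3, Item 3@3, Item 4@1, Item 5@5, Item 6@3, Item 7@2): w1:7  w2:7  w3:7  w4:4  w5:6 ⇒ 7.
Reduction 20 − 7 = 13.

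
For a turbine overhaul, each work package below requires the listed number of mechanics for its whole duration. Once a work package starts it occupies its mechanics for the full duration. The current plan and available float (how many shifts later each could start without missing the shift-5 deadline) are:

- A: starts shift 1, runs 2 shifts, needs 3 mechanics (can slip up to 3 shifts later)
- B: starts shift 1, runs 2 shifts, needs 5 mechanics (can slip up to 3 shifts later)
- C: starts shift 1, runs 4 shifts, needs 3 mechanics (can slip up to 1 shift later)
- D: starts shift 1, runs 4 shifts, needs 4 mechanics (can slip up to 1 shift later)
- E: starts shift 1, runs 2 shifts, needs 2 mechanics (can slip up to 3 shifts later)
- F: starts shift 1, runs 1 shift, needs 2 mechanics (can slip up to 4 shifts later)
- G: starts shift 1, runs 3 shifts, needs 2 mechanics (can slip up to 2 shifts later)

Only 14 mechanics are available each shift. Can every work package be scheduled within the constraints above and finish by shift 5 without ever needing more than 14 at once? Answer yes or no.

Schedule A@1, B@3, C@1, D@1, E@1, F@1, G@2: s1:14  s2:14  s3:14  s4:14  s5:0 — peak 14 ≤ 14.

yes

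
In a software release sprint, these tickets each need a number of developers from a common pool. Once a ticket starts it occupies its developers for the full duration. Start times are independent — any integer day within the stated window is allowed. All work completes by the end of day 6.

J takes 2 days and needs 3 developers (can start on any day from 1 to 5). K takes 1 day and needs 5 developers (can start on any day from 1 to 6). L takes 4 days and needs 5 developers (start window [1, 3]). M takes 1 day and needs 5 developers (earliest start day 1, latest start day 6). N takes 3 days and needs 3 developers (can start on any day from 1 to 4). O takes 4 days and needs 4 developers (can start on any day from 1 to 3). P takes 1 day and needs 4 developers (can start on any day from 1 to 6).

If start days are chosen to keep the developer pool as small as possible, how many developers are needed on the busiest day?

12

Early-start (J@1, K@1, L@1, M@1, N@1, O@1, P@1) gives peak 29: d1:29  d2:15  d3:12  d4:9  d5:0  d6:0.
Shift L→2, M→6, N→2, O→3.
Schedule J@1, K@1, L@2, M@6, N@2, O@3, P@1: d1:12  d2:11  d3:12  d4:12  d5:9  d6:9 — peak 12.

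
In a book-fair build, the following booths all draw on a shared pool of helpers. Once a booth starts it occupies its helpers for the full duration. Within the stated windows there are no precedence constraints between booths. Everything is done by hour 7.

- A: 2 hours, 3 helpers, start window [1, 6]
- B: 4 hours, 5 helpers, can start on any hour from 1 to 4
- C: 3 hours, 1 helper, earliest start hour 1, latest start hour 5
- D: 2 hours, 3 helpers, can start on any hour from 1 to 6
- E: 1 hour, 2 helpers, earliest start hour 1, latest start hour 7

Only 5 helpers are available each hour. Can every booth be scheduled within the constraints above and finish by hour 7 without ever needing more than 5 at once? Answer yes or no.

no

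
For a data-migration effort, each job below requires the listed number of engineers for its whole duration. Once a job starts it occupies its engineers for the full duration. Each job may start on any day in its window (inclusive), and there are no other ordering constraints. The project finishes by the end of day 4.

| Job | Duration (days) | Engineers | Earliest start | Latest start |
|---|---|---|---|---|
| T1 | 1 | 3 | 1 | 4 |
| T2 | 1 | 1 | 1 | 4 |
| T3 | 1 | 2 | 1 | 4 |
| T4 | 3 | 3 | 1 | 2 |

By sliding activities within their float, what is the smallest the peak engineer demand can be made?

5

Early-start (T1@1, T2@1, T3@1, T4@1) gives peak 9: d1:9  d2:3  d3:3  d4:0.
Shift T3→2, T4→2.
Schedule T1@1, T2@1, T3@2, T4@2: d1:4  d2:5  d3:3  d4:3 — peak 5.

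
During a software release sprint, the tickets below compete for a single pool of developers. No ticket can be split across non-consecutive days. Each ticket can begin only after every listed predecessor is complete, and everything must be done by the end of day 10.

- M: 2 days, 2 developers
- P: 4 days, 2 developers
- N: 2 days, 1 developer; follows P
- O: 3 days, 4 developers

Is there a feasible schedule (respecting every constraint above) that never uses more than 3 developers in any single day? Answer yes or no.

no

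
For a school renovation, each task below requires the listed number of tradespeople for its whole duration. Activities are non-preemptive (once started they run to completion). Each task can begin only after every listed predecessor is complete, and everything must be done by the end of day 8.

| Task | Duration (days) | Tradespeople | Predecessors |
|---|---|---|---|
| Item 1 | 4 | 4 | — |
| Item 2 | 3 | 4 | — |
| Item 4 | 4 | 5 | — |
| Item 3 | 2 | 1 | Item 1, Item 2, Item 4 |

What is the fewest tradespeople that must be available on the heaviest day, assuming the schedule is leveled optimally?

Schedule Item 1@1, Item 2@1, Item 4@1, Item 3@5: d1:13  d2:13  d3:13  d4:9  d5:1  d6:1  d7:0  d8:0 — peak 13.

13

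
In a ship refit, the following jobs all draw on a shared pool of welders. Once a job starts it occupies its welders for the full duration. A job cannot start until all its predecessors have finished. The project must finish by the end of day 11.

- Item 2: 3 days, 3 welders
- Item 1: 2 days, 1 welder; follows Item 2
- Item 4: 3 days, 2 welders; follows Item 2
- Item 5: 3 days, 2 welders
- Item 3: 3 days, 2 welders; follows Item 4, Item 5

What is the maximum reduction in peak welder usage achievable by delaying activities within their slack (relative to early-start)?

Early-start peak: d1:5  d2:5  d3:5  d4:3  d5:3  d6:2  d7:2  d8:2  d9:2  d10:0  d11:0 ⇒ 5.
Leveled (Item 2@1, Item 1@4, Item 4@4, Item 5@6, Item 3@9): d1:3  d2:3  d3:3  d4:3  d5:3  d6:4  d7:2  d8:2  d9:2  d10:2  d11:2 ⇒ 4.
Reduction 5 − 4 = 1.

1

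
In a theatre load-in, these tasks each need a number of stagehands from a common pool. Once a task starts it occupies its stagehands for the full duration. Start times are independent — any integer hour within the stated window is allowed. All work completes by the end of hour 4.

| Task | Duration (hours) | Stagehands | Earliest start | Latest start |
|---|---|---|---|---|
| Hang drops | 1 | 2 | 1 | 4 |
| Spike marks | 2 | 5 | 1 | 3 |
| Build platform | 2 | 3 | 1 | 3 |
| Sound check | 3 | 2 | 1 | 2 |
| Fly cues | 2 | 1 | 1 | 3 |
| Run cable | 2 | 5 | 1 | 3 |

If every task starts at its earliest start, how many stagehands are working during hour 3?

At early start, hour 3 has: Sound check.
Demand: 2 = 2.

2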